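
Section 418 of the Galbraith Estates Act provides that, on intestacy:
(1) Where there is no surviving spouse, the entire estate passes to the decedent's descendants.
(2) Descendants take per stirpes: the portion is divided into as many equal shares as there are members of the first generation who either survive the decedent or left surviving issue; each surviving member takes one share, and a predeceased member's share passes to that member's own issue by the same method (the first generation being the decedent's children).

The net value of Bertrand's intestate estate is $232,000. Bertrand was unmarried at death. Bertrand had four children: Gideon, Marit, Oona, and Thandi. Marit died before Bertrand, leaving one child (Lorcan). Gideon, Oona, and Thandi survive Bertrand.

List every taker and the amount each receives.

Gideon: $58,000; Lorcan: $58,000; Oona: $58,000; Thandi: $58,000

The entire $232,000 passes to the descendants.
That amount ($232,000) is divided into 4 shares of $58,000: Gideon, Oona, and Thandi each take $58,000; Marit's $58,000 share passes to Marit's issue.
Marit's share ($58,000) passes entirely to Lorcan.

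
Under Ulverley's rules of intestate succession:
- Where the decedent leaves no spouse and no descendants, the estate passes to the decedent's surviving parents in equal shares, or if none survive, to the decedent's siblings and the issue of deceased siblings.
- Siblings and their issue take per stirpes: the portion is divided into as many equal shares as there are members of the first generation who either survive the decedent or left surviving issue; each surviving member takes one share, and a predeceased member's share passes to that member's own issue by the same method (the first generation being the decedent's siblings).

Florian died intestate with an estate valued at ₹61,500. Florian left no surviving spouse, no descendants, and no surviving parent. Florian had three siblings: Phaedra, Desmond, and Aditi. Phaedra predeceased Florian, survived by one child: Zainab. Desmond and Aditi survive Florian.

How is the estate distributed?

The entire ₹61,500 passes to the siblings and their issue.
That amount (₹61,500) is divided into 3 shares of ₹20,500: Desmond and Aditi each take ₹20,500; Phaedra's ₹20,500 share passes to Phaedra's issue.
Phaedra's share (₹20,500) passes entirely to Zainab.

Zainab: ₹20,500; Desmond: ₹20,500; Aditi: ₹20,500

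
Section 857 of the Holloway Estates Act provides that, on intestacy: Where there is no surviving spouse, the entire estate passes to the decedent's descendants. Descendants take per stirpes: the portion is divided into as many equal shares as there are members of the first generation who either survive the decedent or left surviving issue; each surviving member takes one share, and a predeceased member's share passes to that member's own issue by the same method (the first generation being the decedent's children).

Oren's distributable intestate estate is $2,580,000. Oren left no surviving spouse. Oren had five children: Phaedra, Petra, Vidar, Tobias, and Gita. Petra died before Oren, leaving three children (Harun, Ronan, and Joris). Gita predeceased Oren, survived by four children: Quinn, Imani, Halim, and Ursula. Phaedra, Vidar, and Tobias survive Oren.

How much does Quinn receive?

Quinn receives $129,000.

The entire $2,580,000 passes to the descendants.
That amount ($2,580,000) is divided into 5 shares of $516,000: Phaedra, Vidar, and Tobias each take $516,000; Petra's $516,000 share passes to Petra's issue; Gita's $516,000 share passes to Gita's issue.
Petra's share ($516,000) is divided into 3 shares of $172,000: Harun, Ronan, and Joris each take $172,000.
Gita's share ($516,000) is divided into 4 shares of $129,000: Quinn, Imani, Halim, and Ursula each take $129,000.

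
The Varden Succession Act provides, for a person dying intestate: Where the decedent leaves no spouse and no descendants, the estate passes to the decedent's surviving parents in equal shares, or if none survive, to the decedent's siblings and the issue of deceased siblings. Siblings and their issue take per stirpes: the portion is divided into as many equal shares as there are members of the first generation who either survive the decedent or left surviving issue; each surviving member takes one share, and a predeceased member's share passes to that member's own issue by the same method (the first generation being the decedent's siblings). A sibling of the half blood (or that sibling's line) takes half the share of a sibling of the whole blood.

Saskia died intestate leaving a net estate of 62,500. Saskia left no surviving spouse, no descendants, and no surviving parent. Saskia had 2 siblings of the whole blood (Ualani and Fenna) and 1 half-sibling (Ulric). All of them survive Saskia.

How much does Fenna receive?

The entire 62,500 passes to the siblings and their issue.
Counting each half-blood sibling's line as half a unit, there are 5/2 units in 62,500, so one unit is 25,000. Whole-blood lines (Ualani and Fenna) take 25,000 each; half-blood lines (Ulric) take 12,500 each.

Fenna receives 25,000.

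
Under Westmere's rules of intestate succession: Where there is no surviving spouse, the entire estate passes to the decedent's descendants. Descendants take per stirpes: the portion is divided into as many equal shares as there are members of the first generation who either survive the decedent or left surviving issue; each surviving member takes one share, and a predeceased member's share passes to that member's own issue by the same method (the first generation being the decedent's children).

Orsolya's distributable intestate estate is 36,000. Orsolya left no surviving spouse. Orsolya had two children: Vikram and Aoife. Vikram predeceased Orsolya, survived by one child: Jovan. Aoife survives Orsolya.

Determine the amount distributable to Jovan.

Jovan receives 18,000.

The entire 36,000 passes to the descendants.
That amount (36,000) is divided into 2 shares of 18,000: Aoife takes 18,000; Vikram's 18,000 share passes to Vikram's issue.
Vikram's share (18,000) passes entirely to Jovan.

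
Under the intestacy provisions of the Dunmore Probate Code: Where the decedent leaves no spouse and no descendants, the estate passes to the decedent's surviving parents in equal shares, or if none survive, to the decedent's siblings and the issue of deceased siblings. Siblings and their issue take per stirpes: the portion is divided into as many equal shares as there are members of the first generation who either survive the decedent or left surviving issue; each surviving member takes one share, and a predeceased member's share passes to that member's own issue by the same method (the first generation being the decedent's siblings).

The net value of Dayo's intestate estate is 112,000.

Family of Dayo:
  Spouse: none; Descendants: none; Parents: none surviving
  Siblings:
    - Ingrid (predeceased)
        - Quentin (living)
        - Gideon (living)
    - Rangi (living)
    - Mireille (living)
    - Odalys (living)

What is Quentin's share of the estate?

The entire 112,000 passes to the siblings and their issue.
That amount (112,000) is divided into 4 shares of 28,000: Rangi, Mireille, and Odalys each take 28,000; Ingrid's 28,000 share passes to Ingrid's issue.
Ingrid's share (28,000) is divided into 2 shares of 14,000: Quentin and Gideon each take 14,000.

Quentin receives 14,000.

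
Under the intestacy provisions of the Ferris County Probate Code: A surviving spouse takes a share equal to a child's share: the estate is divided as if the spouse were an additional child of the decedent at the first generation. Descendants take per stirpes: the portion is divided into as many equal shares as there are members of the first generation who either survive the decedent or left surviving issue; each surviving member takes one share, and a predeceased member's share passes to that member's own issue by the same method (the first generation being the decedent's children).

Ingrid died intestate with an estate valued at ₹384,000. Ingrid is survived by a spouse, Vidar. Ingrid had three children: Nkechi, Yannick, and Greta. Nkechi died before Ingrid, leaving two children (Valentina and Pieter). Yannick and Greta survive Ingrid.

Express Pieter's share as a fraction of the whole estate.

The spouse counts as an additional share at the children's level, so there are 4 primary shares of ₹96,000. Vidar takes one such share (₹96,000).
The children's combined portion (₹288,000) is divided into 3 shares of ₹96,000: Yannick and Greta each take ₹96,000; Nkechi's ₹96,000 share passes to Nkechi's issue.
Nkechi's share (₹96,000) is divided into 2 shares of ₹48,000: Valentina and Pieter each take ₹48,000.

Pieter receives 1/8 of the estate.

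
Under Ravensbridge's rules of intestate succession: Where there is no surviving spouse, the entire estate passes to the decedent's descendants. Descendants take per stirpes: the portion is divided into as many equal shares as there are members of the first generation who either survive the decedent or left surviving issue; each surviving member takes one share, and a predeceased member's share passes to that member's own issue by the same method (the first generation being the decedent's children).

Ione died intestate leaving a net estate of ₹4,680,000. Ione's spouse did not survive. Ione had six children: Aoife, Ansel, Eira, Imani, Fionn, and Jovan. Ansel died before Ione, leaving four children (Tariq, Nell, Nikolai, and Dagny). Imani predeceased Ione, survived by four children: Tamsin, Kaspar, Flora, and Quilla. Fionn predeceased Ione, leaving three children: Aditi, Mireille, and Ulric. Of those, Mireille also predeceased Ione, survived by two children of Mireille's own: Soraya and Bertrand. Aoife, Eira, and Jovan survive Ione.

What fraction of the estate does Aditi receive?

The entire ₹4,680,000 passes to the descendants.
That amount (₹4,680,000) is divided into 6 shares of ₹780,000: Aoife, Eira, and Jovan each take ₹780,000; Ansel's ₹780,000 share passes to Ansel's issue; Imani's ₹780,000 share passes to Imani's issue; Fionn's ₹780,000 share passes to Fionn's issue.
Ansel's share (₹780,000) is divided into 4 shares of ₹195,000: Tariq, Nell, Nikolai, and Dagny each take ₹195,000.
Imani's share (₹780,000) is divided into 4 shares of ₹195,000: Tamsin, Kaspar, Flora, and Quilla each take ₹195,000.
Fionn's share (₹780,000) is divided into 3 shares of ₹260,000: Aditi and Ulric each take ₹260,000; Mireille's ₹260,000 share passes to Mireille's issue.
Mireille's share (₹260,000) is divided into 2 shares of ₹130,000: Soraya and Bertrand each take ₹130,000.

Aditi receives 1/18 of the estate.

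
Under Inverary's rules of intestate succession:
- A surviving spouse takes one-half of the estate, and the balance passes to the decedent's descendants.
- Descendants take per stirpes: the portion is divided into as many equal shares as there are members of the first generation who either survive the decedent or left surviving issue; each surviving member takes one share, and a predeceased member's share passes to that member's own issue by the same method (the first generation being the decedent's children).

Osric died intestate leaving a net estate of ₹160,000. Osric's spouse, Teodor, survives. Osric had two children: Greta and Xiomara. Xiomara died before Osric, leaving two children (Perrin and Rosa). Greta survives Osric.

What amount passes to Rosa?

Rosa receives ₹20,000.

Teodor takes one-half of ₹160,000 = ₹80,000. The remaining ₹80,000 passes to the descendants.
The descendants' portion (₹80,000) is divided into 2 shares of ₹40,000: Greta takes ₹40,000; Xiomara's ₹40,000 share passes to Xiomara's issue.
Xiomara's share (₹40,000) is divided into 2 shares of ₹20,000: Perrin and Rosa each take ₹20,000.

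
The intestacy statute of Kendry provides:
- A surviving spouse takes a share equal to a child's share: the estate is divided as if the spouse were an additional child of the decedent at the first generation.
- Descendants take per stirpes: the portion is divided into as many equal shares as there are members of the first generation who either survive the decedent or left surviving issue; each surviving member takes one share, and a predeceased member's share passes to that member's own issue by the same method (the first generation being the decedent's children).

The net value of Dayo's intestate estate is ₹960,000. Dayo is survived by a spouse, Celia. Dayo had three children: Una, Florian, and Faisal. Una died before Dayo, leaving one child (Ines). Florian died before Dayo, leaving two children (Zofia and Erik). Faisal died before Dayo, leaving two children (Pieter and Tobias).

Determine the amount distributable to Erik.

Erik receives ₹120,000.

The spouse counts as an additional share at the children's level, so there are 4 primary shares of ₹240,000. Celia takes one such share (₹240,000).
The children's combined portion (₹720,000) is divided into 3 shares of ₹240,000: Una's ₹240,000 share passes to Una's issue; Florian's ₹240,000 share passes to Florian's issue; Faisal's ₹240,000 share passes to Faisal's issue.
Una's share (₹240,000) passes entirely to Ines.
Florian's share (₹240,000) is divided into 2 shares of ₹120,000: Zofia and Erik each take ₹120,000.
Faisal's share (₹240,000) is divided into 2 shares of ₹120,000: Pieter and Tobias each take ₹120,000.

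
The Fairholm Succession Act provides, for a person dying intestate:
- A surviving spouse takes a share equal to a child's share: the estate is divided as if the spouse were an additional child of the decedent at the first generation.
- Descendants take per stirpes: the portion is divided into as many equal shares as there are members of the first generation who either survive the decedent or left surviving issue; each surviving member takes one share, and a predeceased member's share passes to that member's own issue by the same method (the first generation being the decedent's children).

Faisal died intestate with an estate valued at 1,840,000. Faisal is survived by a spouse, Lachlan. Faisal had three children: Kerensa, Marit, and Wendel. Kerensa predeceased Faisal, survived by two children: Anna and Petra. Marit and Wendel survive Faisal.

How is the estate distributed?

The spouse counts as an additional share at the children's level, so there are 4 primary shares of 460,000. Lachlan takes one such share (460,000).
The children's combined portion (1,380,000) is divided into 3 shares of 460,000: Marit and Wendel each take 460,000; Kerensa's 460,000 share passes to Kerensa's issue.
Kerensa's share (460,000) is divided into 2 shares of 230,000: Anna and Petra each take 230,000.

Lachlan: 460,000; Anna: 230,000; Petra: 230,000; Marit: 460,000; Wendel: 460,000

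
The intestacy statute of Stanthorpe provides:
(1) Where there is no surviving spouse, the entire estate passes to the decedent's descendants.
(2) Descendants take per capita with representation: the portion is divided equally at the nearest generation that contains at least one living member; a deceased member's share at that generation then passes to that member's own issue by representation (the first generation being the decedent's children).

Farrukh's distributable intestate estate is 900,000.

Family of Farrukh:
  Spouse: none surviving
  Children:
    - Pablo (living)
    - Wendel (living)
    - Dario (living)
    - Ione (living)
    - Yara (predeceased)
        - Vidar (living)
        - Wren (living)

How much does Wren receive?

Wren receives 90,000.

The entire 900,000 passes to the descendants.
That amount (900,000) is divided into 5 shares of 180,000: Pablo, Wendel, Dario, and Ione each take 180,000; Yara's 180,000 share passes to Yara's issue.
Yara's share (180,000) is divided into 2 shares of 90,000: Vidar and Wren each take 90,000.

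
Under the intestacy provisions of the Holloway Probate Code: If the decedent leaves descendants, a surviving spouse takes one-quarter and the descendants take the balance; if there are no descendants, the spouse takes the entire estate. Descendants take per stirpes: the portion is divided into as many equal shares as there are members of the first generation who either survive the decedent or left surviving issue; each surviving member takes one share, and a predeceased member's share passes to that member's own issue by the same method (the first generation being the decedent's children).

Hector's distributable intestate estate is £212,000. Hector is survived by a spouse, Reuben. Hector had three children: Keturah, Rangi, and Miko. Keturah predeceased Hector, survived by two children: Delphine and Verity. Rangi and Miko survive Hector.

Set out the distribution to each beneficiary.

Reuben takes one-quarter of £212,000 = £53,000. The remaining £159,000 passes to the descendants.
The descendants' portion (£159,000) is divided into 3 shares of £53,000: Rangi and Miko each take £53,000; Keturah's £53,000 share passes to Keturah's issue.
Keturah's share (£53,000) is divided into 2 shares of £26,500: Delphine and Verity each take £26,500.

Reuben: £53,000; Delphine: £26,500; Verity: £26,500; Rangi: £53,000; Miko: £53,000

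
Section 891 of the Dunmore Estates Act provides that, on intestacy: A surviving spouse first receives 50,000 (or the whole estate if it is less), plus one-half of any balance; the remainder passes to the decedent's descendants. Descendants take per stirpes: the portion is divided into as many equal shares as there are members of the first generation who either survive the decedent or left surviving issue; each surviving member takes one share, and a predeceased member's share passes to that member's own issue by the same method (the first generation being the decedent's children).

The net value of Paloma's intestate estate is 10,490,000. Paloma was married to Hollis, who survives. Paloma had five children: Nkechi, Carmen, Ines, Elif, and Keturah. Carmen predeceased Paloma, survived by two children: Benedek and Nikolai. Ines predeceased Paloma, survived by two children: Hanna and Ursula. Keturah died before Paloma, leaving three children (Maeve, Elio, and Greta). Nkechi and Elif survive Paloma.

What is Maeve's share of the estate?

Maeve receives 348,000.

Hollis first takes 50,000, leaving a balance of 10,440,000. Hollis then takes one-half of the balance (5,220,000), for a total of 5,270,000. The remaining 5,220,000 passes to the descendants.
The descendants' portion (5,220,000) is divided into 5 shares of 1,044,000: Nkechi and Elif each take 1,044,000; Carmen's 1,044,000 share passes to Carmen's issue; Ines's 1,044,000 share passes to Ines's issue; Keturah's 1,044,000 share passes to Keturah's issue.
Carmen's share (1,044,000) is divided into 2 shares of 522,000: Benedek and Nikolai each take 522,000.
Ines's share (1,044,000) is divided into 2 shares of 522,000: Hanna and Ursula each take 522,000.
Keturah's share (1,044,000) is divided into 3 shares of 348,000: Maeve, Elio, and Greta each take 348,000.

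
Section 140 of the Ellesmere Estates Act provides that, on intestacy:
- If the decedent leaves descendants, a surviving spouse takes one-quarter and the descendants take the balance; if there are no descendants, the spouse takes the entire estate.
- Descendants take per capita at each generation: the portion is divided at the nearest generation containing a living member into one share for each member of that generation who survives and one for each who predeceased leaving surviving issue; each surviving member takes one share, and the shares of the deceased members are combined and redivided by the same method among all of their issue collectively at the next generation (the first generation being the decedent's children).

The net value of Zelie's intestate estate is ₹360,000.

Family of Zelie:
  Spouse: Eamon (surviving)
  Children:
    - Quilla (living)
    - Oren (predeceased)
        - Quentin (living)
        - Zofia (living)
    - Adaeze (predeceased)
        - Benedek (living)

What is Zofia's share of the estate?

Zofia receives ₹60,000.

Eamon takes one-quarter of ₹360,000 = ₹90,000. The remaining ₹270,000 passes to the descendants.
The descendants' portion (₹270,000) is divided at the children's generation into 3 shares of ₹90,000. Quilla takes ₹90,000. The 2 shares of the deceased (Oren and Adaeze) are combined into a pool of ₹180,000.
That pool (₹180,000) is divided at the grandchildren's generation equally among Quentin, Zofia, and Benedek: ₹60,000 each.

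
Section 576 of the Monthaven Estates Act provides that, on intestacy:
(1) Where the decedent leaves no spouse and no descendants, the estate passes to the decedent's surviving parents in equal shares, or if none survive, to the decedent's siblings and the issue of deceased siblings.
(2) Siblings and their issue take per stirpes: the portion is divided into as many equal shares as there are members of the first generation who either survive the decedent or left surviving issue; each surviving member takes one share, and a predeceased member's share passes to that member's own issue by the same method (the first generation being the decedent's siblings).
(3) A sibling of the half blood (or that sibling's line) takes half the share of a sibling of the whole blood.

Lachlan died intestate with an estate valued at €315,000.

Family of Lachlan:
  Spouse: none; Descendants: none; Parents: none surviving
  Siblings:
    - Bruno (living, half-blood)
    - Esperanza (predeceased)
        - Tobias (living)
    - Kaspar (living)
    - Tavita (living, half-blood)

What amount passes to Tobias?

The entire €315,000 passes to the siblings and their issue.
Counting each half-blood sibling's line as half a unit, there are 3 units in €315,000, so one unit is €105,000. Whole-blood lines (Esperanza and Kaspar) take €105,000 each; half-blood lines (Bruno and Tavita) take €52,500 each.
Esperanza's share (€105,000) passes entirely to Tobias.

Tobias receives €105,000.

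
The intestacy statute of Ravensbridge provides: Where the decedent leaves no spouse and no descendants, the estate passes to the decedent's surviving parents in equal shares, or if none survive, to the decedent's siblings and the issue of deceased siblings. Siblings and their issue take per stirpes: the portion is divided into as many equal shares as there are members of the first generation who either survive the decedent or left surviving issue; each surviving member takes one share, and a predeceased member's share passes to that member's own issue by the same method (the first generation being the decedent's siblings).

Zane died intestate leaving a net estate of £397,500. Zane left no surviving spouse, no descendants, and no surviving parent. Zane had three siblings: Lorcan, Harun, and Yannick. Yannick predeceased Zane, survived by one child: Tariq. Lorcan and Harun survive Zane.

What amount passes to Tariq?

Tariq receives £132,500.

The entire £397,500 passes to the siblings and their issue.
That amount (£397,500) is divided into 3 shares of £132,500: Lorcan and Harun each take £132,500; Yannick's £132,500 share passes to Yannick's issue.
Yannick's share (£132,500) passes entirely to Tariq.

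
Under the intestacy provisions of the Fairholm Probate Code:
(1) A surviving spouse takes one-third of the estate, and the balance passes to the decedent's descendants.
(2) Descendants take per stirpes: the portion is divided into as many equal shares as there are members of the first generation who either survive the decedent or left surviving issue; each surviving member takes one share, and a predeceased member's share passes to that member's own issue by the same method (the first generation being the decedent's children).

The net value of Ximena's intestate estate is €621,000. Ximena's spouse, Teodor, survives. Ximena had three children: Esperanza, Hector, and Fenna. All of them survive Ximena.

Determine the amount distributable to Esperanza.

Teodor takes one-third of €621,000 = €207,000. The remaining €414,000 passes to the descendants.
The descendants' portion (€414,000) is divided into 3 shares of €138,000: Esperanza, Hector, and Fenna each take €138,000.

Esperanza receives €138,000.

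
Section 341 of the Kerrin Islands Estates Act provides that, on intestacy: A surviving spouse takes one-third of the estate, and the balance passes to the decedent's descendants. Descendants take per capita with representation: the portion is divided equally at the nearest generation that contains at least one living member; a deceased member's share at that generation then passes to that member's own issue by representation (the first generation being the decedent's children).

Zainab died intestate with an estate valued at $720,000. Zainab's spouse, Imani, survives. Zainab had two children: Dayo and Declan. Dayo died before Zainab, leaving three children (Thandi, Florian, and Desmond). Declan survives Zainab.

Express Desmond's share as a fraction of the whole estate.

Desmond receives 1/9 of the estate.

Imani takes one-third of $720,000 = $240,000. The remaining $480,000 passes to the descendants.
The descendants' portion ($480,000) is divided into 2 shares of $240,000: Declan takes $240,000; Dayo's $240,000 share passes to Dayo's issue.
Dayo's share ($240,000) is divided into 3 shares of $80,000: Thandi, Florian, and Desmond each take $80,000.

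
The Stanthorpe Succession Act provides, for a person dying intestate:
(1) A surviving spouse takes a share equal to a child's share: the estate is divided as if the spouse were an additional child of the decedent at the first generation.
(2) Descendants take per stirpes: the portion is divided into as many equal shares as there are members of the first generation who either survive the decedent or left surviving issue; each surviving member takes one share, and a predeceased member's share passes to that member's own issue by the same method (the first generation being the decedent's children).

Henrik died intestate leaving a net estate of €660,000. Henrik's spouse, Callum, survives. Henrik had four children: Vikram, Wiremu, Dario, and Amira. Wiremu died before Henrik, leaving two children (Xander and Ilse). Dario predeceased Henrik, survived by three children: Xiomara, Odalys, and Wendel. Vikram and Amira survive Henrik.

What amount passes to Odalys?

The spouse counts as an additional share at the children's level, so there are 5 primary shares of €132,000. Callum takes one such share (€132,000).
The children's combined portion (€528,000) is divided into 4 shares of €132,000: Vikram and Amira each take €132,000; Wiremu's €132,000 share passes to Wiremu's issue; Dario's €132,000 share passes to Dario's issue.
Wiremu's share (€132,000) is divided into 2 shares of €66,000: Xander and Ilse each take €66,000.
Dario's share (€132,000) is divided into 3 shares of €44,000: Xiomara, Odalys, and Wendel each take €44,000.

Odalys receives €44,000.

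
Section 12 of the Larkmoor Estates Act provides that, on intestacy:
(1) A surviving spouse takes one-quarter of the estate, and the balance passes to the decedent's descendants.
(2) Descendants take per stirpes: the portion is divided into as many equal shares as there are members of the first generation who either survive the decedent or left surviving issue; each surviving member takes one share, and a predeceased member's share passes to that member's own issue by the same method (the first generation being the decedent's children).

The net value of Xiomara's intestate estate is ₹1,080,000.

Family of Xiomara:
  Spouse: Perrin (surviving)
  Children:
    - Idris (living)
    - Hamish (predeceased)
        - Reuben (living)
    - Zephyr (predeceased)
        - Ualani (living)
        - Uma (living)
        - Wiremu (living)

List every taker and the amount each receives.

Perrin takes one-quarter of ₹1,080,000 = ₹270,000. The remaining ₹810,000 passes to the descendants.
The descendants' portion (₹810,000) is divided into 3 shares of ₹270,000: Idris takes ₹270,000; Hamish's ₹270,000 share passes to Hamish's issue; Zephyr's ₹270,000 share passes to Zephyr's issue.
Hamish's share (₹270,000) passes entirely to Reuben.
Zephyr's share (₹270,000) is divided into 3 shares of ₹90,000: Ualani, Uma, and Wiremu each take ₹90,000.

Perrin: ₹270,000; Idris: ₹270,000; Reuben: ₹270,000; Ualani: ₹90,000; Uma: ₹90,000; Wiremu: ₹90,000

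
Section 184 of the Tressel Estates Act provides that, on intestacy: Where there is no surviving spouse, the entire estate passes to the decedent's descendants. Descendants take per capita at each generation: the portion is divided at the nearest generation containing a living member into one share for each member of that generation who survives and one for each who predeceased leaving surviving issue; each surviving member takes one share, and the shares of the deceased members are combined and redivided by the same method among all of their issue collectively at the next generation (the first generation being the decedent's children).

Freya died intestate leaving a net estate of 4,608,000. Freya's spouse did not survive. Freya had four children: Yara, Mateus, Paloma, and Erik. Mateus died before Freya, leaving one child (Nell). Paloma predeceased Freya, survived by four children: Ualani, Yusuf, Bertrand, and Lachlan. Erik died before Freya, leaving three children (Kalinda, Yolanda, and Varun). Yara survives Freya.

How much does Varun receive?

The entire 4,608,000 passes to the descendants.
That amount (4,608,000) is divided at the children's generation into 4 shares of 1,152,000. Yara takes 1,152,000. The 3 shares of the deceased (Mateus, Paloma, and Erik) are combined into a pool of 3,456,000.
That pool (3,456,000) is divided at the grandchildren's generation equally among Nell, Ualani, Yusuf, Bertrand, Lachlan, Kalinda, Yolanda, and Varun: 432,000 each.

Varun receives 432,000.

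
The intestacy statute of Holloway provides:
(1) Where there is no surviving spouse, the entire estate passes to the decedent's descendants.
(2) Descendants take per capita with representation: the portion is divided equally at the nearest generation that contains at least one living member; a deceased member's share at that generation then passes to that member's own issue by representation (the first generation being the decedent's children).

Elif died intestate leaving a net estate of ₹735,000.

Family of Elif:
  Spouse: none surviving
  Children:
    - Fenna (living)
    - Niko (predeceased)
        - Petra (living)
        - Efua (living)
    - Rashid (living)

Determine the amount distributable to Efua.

Efua receives ₹122,500.

The entire ₹735,000 passes to the descendants.
That amount (₹735,000) is divided into 3 shares of ₹245,000: Fenna and Rashid each take ₹245,000; Niko's ₹245,000 share passes to Niko's issue.
Niko's share (₹245,000) is divided into 2 shares of ₹122,500: Petra and Efua each take ₹122,500.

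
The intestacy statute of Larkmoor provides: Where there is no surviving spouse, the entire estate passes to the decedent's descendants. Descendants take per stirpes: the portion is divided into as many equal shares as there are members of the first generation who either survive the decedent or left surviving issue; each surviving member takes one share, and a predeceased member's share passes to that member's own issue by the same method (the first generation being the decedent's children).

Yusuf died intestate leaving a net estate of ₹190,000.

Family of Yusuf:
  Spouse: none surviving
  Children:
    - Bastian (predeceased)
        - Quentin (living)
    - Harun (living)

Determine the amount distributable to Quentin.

Quentin receives ₹95,000.

The entire ₹190,000 passes to the descendants.
That amount (₹190,000) is divided into 2 shares of ₹95,000: Harun takes ₹95,000; Bastian's ₹95,000 share passes to Bastian's issue.
Bastian's share (₹95,000) passes entirely to Quentin.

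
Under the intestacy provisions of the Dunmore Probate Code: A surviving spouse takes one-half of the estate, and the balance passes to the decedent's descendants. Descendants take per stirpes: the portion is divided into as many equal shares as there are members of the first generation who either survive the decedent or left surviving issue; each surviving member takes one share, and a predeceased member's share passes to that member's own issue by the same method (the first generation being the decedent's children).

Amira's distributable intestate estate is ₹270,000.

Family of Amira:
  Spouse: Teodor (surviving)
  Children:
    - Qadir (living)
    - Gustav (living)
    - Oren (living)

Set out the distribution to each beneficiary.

Teodor: ₹135,000; Qadir: ₹45,000; Gustav: ₹45,000; Oren: ₹45,000

Teodor takes one-half of ₹270,000 = ₹135,000. The remaining ₹135,000 passes to the descendants.
The descendants' portion (₹135,000) is divided into 3 shares of ₹45,000: Qadir, Gustav, and Oren each take ₹45,000.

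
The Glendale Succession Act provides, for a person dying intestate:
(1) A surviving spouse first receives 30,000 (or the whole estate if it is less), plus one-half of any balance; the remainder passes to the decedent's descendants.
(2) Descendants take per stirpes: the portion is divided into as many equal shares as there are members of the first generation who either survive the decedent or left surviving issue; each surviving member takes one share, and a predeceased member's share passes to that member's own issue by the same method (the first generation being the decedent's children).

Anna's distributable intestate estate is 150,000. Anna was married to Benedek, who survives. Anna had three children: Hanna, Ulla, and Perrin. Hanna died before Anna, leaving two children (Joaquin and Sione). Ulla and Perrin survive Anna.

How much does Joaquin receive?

Benedek first takes 30,000, leaving a balance of 120,000. Benedek then takes one-half of the balance (60,000), for a total of 90,000. The remaining 60,000 passes to the descendants.
The descendants' portion (60,000) is divided into 3 shares of 20,000: Ulla and Perrin each take 20,000; Hanna's 20,000 share passes to Hanna's issue.
Hanna's share (20,000) is divided into 2 shares of 10,000: Joaquin and Sione each take 10,000.

Joaquin receives 10,000.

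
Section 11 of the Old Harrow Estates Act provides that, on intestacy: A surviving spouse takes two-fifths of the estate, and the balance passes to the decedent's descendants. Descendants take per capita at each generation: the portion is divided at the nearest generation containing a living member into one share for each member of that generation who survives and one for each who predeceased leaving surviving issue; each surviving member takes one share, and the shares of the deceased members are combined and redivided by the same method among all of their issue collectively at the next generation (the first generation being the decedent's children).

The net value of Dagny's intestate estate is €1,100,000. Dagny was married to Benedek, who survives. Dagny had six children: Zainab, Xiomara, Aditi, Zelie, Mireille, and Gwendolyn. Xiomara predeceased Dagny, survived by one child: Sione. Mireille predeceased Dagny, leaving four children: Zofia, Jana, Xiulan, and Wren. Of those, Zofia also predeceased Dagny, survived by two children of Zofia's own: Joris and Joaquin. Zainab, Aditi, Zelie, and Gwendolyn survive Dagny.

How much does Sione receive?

Sione receives €44,000.

Benedek takes two-fifths of €1,100,000 = €440,000. The remaining €660,000 passes to the descendants.
The descendants' portion (€660,000) is divided at the children's generation into 6 shares of €110,000. Zainab, Aditi, Zelie, and Gwendolyn each take €110,000. The 2 shares of the deceased (Xiomara and Mireille) are combined into a pool of €220,000.
That pool (€220,000) is divided at the grandchildren's generation into 5 shares of €44,000. Sione, Jana, Xiulan, and Wren each take €44,000. The remaining share for the deceased Zofia (€44,000) is carried to the next generation.
That pool (€44,000) is divided at the great-grandchildren's generation equally among Joris and Joaquin: €22,000 each.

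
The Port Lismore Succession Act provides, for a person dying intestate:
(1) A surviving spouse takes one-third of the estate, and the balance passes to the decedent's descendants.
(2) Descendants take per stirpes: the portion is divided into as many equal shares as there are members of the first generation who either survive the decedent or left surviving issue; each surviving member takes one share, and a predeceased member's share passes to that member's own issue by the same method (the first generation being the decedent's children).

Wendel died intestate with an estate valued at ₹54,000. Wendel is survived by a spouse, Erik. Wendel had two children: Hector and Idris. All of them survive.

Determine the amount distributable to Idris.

Idris receives ₹18,000.

Erik takes one-third of ₹54,000 = ₹18,000. The remaining ₹36,000 passes to the descendants.
The descendants' portion (₹36,000) is divided into 2 shares of ₹18,000: Hector and Idris each take ₹18,000.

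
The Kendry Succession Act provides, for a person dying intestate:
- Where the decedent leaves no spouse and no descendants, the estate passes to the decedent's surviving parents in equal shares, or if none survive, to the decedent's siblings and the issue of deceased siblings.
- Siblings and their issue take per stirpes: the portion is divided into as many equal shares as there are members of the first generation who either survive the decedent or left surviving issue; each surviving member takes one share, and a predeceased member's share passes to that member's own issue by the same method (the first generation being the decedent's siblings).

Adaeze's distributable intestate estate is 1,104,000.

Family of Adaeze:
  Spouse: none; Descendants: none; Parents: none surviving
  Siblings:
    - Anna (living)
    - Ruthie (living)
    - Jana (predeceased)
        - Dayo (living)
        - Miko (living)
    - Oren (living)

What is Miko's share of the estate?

Miko receives 138,000.

The entire 1,104,000 passes to the siblings and their issue.
That amount (1,104,000) is divided into 4 shares of 276,000: Anna, Ruthie, and Oren each take 276,000; Jana's 276,000 share passes to Jana's issue.
Jana's share (276,000) is divided into 2 shares of 138,000: Dayo and Miko each take 138,000.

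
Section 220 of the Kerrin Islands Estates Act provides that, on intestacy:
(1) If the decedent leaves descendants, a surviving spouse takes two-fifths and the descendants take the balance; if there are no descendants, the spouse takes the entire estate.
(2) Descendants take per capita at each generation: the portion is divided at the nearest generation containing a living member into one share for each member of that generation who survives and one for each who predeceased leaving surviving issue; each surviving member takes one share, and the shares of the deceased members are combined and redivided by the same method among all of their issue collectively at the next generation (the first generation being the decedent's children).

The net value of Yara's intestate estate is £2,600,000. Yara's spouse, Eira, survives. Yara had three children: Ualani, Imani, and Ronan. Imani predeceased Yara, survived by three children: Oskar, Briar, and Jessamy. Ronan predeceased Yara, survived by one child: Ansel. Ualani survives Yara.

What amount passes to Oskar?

Eira takes two-fifths of £2,600,000 = £1,040,000. The remaining £1,560,000 passes to the descendants.
The descendants' portion (£1,560,000) is divided at the children's generation into 3 shares of £520,000. Ualani takes £520,000. The 2 shares of the deceased (Imani and Ronan) are combined into a pool of £1,040,000.
That pool (£1,040,000) is divided at the grandchildren's generation equally among Oskar, Briar, Jessamy, and Ansel: £260,000 each.

Oskar receives £260,000.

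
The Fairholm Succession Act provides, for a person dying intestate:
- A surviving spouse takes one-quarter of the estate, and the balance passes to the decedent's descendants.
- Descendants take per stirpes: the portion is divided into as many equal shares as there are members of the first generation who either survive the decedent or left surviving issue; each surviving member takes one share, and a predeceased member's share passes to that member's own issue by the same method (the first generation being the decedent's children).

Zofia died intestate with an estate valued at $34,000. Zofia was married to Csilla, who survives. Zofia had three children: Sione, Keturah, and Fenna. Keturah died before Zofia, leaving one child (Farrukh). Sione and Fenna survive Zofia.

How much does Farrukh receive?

Farrukh receives $8,500.

Csilla takes one-quarter of $34,000 = $8,500. The remaining $25,500 passes to the descendants.
The descendants' portion ($25,500) is divided into 3 shares of $8,500: Sione and Fenna each take $8,500; Keturah's $8,500 share passes to Keturah's issue.
Keturah's share ($8,500) passes entirely to Farrukh.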